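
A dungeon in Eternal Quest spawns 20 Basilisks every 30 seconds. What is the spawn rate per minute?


Spawns per minute = count * (60 / interval)
= 20 * (60 / 30)
= 20 * 2.0
= 40.0

40.0 per minute


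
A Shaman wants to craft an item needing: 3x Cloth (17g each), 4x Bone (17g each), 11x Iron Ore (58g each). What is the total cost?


Cost breakdown:
  Cloth: 3 * 17 = 51
  Bone: 4 * 17 = 68
  Iron Ore: 11 * 58 = 638
Total = 51 + 68 + 638 = 757

757 gold


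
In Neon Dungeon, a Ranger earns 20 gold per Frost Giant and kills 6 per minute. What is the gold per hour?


Gold per minute = 20 * 6 = 120
Gold per hour = 120 * 60 = 7200

7200 gold/hour


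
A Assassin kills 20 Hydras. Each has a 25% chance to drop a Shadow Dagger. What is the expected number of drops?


Expected drops = kills * (drop_rate / 100)
= 20 * (25 / 100)
= 20 * 0.25
= 5.0

5.0 drops


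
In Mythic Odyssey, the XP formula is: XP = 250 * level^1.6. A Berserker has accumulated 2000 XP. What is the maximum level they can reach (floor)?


XP = 250 * level^1.6, so level = (XP / 250)^(1/1.6)
= (2000 / 250)^(1/1.6)
= 8.0^0.625
= 3.668
Floor: level = 3

level 3


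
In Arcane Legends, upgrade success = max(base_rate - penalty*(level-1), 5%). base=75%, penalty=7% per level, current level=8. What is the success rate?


raw_rate = 75 - 7 * (8 - 1)
= 75 - 7 * 7
= 75 - 49
= 26
Apply floor: max(26, 5) = 26%

26%


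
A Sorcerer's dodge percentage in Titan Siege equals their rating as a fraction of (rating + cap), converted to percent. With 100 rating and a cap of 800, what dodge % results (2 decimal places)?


dodge% = 100 / (100 + 800) * 100
= 100 / 900 * 100
= 0.111111 * 100
= 11.11%

11.11%


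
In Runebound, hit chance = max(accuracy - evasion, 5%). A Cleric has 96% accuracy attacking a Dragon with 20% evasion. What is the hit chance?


accuracy - evasion = 96 - 20 = 76
Apply floor: max(76, 5) = 76
Hit chance = 76%

76%


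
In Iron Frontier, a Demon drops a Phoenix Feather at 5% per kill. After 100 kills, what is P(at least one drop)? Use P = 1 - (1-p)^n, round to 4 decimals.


P(at least one) = 1 - P(none) = 1 - (1-p)^n
p = 5/100 = 0.05
1 - p = 0.95
(1 - p)^100 = 0.95^100 = 0.005921
P(at least one) = 1 - 0.005921 = 0.9941

0.9941


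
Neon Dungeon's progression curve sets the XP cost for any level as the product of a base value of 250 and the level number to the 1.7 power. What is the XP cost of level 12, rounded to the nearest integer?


XP = 250 * level^1.7
Substitute level = 12:
XP = 250 * 12^1.7
= 250 * 68.3295
= 17082

17082 XP


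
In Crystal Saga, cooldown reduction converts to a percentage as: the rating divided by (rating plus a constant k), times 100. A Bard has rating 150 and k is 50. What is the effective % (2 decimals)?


effective% = rating / (rating + k) * 100
= 150 / (150 + 50) * 100
= 150 / 200 * 100
= 0.75 * 100
= 75.00%

75.00%


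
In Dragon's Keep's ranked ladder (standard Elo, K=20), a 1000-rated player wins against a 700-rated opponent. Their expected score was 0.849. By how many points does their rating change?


Elo update: delta = K * (S - Ea), where S = 1 (wins)
S - Ea = 1 - 0.849 = 0.151
Rating change = 20 * 0.151
= 3.02

3.02 rating points


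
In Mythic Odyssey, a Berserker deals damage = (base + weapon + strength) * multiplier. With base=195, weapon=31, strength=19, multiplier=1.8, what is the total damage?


Sum base + weapon + str = 195 + 31 + 19 = 245
Multiply by 1.8:
245 * 1.8 = 441.0

441.0 damage


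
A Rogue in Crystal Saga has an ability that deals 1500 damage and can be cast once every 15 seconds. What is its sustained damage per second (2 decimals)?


DPS = damage / cooldown
= 1500 / 15
= 100.00

100.00 DPS


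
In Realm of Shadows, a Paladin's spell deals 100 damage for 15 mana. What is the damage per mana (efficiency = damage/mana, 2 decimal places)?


Efficiency = damage / mana
= 100 / 15
= 6.67

6.67 dmg/mana


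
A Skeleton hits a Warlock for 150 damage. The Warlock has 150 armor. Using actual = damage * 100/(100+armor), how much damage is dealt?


actual = 150 * 100 / (100 + 150)
= 150 * 100 / 250
= 15000 / 250
= 60.00

60.00 damage


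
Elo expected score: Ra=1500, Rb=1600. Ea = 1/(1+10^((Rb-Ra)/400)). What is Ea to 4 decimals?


Elo expected score: Ea = 1/(1 + 10^((Rb-Ra)/400))
Rb - Ra = 1600 - 1500 = 100
(Rb-Ra)/400 = 100/400 = 0.25
10^0.25 = 1.778279
Ea = 1/(1 + 1.778279) = 1/2.778279 = 0.3599

0.3599


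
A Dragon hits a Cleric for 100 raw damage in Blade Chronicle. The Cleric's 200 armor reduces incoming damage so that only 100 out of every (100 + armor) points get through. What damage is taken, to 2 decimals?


actual = 100 * 100 / (100 + 200)
= 100 * 100 / 300
= 10000 / 300
= 33.33

33.33 damage


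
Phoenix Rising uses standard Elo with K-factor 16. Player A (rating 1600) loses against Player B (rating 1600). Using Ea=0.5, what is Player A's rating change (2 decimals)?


Elo update: delta = K * (S - Ea), where S = 0 (loses)
S - Ea = 0 - 0.5 = -0.5
Rating change = 16 * -0.5
= -8.00

-8.00 rating points


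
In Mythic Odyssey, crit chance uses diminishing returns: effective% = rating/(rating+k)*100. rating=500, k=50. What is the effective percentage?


effective% = rating / (rating + k) * 100
= 500 / (500 + 50) * 100
= 500 / 550 * 100
= 0.909091 * 100
= 90.91%

90.91%


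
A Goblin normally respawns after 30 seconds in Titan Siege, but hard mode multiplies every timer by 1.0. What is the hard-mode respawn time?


Respawn time = base * multiplier
= 30 * 1.0
= 30.0 seconds

30.0 seconds


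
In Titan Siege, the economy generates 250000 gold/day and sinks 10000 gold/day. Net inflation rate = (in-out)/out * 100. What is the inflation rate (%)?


Net gold = 250000 - 10000 = 240000
Inflation rate = net / sunk * 100 = 240000 / 10000 * 100
= 24.0 * 100
= 2400.00%

2400.00%


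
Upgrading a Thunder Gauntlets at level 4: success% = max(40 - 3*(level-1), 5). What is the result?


raw_rate = 40 - 3 * (4 - 1)
= 40 - 3 * 3
= 40 - 9
= 31
Apply floor: max(31, 5) = 31%

31%


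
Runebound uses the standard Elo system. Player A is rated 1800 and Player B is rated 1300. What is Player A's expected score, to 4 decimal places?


Elo expected score: Ea = 1/(1 + 10^((Rb-Ra)/400))
Rb - Ra = 1300 - 1800 = -500
(Rb-Ra)/400 = -500/400 = -1.25
10^-1.25 = 0.056234
Ea = 1/(1 + 0.056234) = 1/1.056234 = 0.9468

0.9468


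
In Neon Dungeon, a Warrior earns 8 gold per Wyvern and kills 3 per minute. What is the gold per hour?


Gold per minute = 8 * 3 = 24
Gold per hour = 24 * 60 = 1440

1440 gold/hour


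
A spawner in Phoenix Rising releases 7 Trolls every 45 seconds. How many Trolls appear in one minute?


Spawns per minute = count * (60 / interval)
= 7 * (60 / 45)
= 7 * 1.3333
= 9.33

9.33 per minute


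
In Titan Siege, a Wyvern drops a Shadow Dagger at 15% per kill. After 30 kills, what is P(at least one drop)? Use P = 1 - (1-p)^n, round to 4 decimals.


P(at least one) = 1 - P(none) = 1 - (1-p)^n
p = 15/100 = 0.15
1 - p = 0.85
(1 - p)^30 = 0.85^30 = 0.007631
P(at least one) = 1 - 0.007631 = 0.9924

0.9924


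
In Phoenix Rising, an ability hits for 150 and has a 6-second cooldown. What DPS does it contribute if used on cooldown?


DPS = damage / cooldown
= 150 / 6
= 25.00

25.00 DPS


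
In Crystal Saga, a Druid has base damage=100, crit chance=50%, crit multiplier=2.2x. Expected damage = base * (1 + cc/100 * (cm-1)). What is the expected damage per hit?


E[dmg] = base * (1 + crit_chance * (crit_mult - 1))
cc as decimal = 50/100 = 0.5
cm - 1 = 2.2 - 1 = 1.2
Bonus factor = 0.5 * 1.2 = 0.6
Total multiplier = 1 + 0.6 = 1.6
Expected damage = 100 * 1.6 = 160.00

160.00 damage


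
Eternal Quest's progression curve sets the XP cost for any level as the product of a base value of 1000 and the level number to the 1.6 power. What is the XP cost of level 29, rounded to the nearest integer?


XP = 1000 * level^1.6
Substitute level = 29:
XP = 1000 * 29^1.6
= 1000 * 218.694
= 218694

218694 XP


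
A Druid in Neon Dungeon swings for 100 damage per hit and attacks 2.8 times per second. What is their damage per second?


DPS = damage * attack_speed
= 100 * 2.8
= 280.0

280.0 DPS


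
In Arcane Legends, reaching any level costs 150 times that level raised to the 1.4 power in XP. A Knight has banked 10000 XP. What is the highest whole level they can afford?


XP = 150 * level^1.4, so level = (XP / 150)^(1/1.4)
= (10000 / 150)^(1/1.4)
= 66.6667^0.7143
= 20.0813
Floor: level = 20

level 20


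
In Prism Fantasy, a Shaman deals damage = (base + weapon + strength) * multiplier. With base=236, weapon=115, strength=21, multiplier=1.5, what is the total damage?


Sum base + weapon + str = 236 + 115 + 21 = 372
Multiply by 1.5:
372 * 1.5 = 558.0

558.0 damage


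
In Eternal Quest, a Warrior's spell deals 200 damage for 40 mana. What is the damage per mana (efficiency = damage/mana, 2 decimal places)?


Efficiency = damage / mana
= 200 / 40
= 5.00

5.00 dmg/mana


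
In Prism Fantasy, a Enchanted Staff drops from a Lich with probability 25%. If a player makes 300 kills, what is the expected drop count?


Expected drops = kills * (drop_rate / 100)
= 300 * (25 / 100)
= 300 * 0.25
= 75.0

75.0 drops


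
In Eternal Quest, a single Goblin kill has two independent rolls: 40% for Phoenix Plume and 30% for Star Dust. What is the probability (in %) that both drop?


For independent events, P(both) = P(A) * P(B)
= 40% * 30%
= 1200 / 100 %
= 12.0%

12.0%


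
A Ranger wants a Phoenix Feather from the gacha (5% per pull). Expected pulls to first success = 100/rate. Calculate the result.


Expected pulls for a geometric distribution = 1/p = 100 / rate%
= 100 / 5
= 20.0

20.0 pulls


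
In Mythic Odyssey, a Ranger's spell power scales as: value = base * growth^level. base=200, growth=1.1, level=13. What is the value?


value = base * growth^level
= 200 * 1.1^13
= 200 * 3.452271
= 690.45

690.45 spell power


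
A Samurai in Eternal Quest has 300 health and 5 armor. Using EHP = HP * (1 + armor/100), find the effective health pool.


EHP = 300 * (1 + 5/100)
= 300 * (1 + 0.05)
= 300 * 1.05
= 315.0

315.0 EHP


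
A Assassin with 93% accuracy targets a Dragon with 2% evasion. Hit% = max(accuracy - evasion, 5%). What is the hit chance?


accuracy - evasion = 93 - 2 = 91
Apply floor: max(91, 5) = 91
Hit chance = 91%

91%


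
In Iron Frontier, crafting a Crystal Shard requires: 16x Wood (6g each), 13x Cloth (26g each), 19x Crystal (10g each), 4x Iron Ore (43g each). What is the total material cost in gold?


Cost breakdown:
  Wood: 16 * 6 = 96
  Cloth: 13 * 26 = 338
  Crystal: 19 * 10 = 190
  Iron Ore: 4 * 43 = 172
Total = 96 + 338 + 190 + 172 = 796

796 gold


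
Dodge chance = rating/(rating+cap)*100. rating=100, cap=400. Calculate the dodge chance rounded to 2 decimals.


dodge% = 100 / (100 + 400) * 100
= 100 / 500 * 100
= 0.2 * 100
= 20.00%

20.00%


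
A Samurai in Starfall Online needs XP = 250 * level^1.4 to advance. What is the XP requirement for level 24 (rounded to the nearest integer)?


XP = 250 * level^1.4
Substitute level = 24:
XP = 250 * 24^1.4
= 250 * 85.5649
= 21391

21391 XP


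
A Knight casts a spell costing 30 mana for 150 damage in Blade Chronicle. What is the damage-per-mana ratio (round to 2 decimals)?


Efficiency = damage / mana
= 150 / 30
= 5.00

5.00 dmg/mana


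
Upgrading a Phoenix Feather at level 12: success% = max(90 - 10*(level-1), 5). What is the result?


raw_rate = 90 - 10 * (12 - 1)
= 90 - 10 * 11
= 90 - 110
= -20
Apply floor: max(-20, 5) = 5%

5%


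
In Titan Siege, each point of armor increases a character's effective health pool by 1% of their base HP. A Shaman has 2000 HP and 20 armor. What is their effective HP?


EHP = 2000 * (1 + 20/100)
= 2000 * (1 + 0.2)
= 2000 * 1.2
= 2400.0

2400.0 EHP


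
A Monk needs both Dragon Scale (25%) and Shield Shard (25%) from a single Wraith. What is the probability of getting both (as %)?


For independent events, P(both) = P(A) * P(B)
= 25% * 25%
= 625 / 100 %
= 6.25%

6.25%


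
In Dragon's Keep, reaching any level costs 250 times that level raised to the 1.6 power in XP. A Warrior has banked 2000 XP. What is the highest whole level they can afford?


XP = 250 * level^1.6, so level = (XP / 250)^(1/1.6)
= (2000 / 250)^(1/1.6)
= 8.0^0.625
= 3.668
Floor: level = 3

level 3


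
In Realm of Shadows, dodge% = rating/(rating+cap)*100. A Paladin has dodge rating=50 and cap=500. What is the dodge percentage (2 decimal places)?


dodge% = 50 / (50 + 500) * 100
= 50 / 550 * 100
= 0.090909 * 100
= 9.09%

9.09%


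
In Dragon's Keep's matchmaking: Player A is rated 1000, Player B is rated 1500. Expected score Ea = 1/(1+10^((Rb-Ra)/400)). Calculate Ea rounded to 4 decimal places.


Elo expected score: Ea = 1/(1 + 10^((Rb-Ra)/400))
Rb - Ra = 1500 - 1000 = 500
(Rb-Ra)/400 = 500/400 = 1.25
10^1.25 = 17.782794
Ea = 1/(1 + 17.782794) = 1/18.782794 = 0.0532

0.0532


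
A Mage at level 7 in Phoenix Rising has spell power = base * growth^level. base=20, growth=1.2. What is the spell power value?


value = base * growth^level
= 20 * 1.2^7
= 20 * 3.583181
= 71.66

71.66 spell power


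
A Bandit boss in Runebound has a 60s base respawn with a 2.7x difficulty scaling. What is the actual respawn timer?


Respawn time = base * multiplier
= 60 * 2.7
= 162.0 seconds

162.0 seconds


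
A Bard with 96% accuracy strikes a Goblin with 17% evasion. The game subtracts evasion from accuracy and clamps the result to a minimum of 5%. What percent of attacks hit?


accuracy - evasion = 96 - 17 = 79
Apply floor: max(79, 5) = 79
Hit chance = 79%

79%


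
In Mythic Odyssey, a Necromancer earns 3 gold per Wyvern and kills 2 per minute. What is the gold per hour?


Gold per minute = 3 * 2 = 6
Gold per hour = 6 * 60 = 360

360 gold/hour


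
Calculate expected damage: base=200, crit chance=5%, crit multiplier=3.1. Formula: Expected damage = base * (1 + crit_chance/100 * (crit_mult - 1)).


E[dmg] = base * (1 + crit_chance * (crit_mult - 1))
cc as decimal = 5/100 = 0.05
cm - 1 = 3.1 - 1 = 2.1
Bonus factor = 0.05 * 2.1 = 0.105
Total multiplier = 1 + 0.105 = 1.105
Expected damage = 200 * 1.105 = 221.00

221.00 damage


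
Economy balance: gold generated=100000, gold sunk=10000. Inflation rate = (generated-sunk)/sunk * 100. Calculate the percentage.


Net gold = 100000 - 10000 = 90000
Inflation rate = net / sunk * 100 = 90000 / 10000 * 100
= 9.0 * 100
= 900.00%

900.00%


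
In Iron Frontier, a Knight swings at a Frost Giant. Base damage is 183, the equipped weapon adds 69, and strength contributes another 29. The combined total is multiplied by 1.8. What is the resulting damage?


Sum base + weapon + str = 183 + 69 + 29 = 281
Multiply by 1.8:
281 * 1.8 = 505.8

505.8 damage


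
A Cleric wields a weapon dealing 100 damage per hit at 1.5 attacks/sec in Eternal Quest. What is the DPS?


DPS = damage * attack_speed
= 100 * 1.5
= 150.0

150.0 DPS


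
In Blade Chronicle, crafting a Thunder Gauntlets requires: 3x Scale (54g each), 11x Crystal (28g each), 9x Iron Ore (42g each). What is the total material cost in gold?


Cost breakdown:
  Scale: 3 * 54 = 162
  Crystal: 11 * 28 = 308
  Iron Ore: 9 * 42 = 378
Total = 162 + 308 + 378 = 848

848 gold


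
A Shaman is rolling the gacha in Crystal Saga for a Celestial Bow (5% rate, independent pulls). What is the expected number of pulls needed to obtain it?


Expected pulls for a geometric distribution = 1/p = 100 / rate%
= 100 / 5
= 20.0

20.0 pulls


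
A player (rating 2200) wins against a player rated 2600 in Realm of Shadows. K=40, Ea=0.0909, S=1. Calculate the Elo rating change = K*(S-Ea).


Elo update: delta = K * (S - Ea), where S = 1 (wins)
S - Ea = 1 - 0.0909 = 0.9091
Rating change = 40 * 0.9091
= 36.36

36.36 rating points


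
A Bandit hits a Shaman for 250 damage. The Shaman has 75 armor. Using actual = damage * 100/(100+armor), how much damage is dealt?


actual = 250 * 100 / (100 + 75)
= 250 * 100 / 175
= 25000 / 175
= 142.86

142.86 damage


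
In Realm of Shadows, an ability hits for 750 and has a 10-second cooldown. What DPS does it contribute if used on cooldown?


DPS = damage / cooldown
= 750 / 10
= 75.00

75.00 DPS


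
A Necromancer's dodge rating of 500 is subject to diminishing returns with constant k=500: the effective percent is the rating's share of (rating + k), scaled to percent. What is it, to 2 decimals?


effective% = rating / (rating + k) * 100
= 500 / (500 + 500) * 100
= 500 / 1000 * 100
= 0.5 * 100
= 50.00%

50.00%


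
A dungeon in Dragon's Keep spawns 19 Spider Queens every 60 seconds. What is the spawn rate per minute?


Spawns per minute = count * (60 / interval)
= 19 * (60 / 60)
= 19 * 1.0
= 19.0

19.0 per minute


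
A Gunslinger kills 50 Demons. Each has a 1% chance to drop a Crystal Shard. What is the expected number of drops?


Expected drops = kills * (drop_rate / 100)
= 50 * (1 / 100)
= 50 * 0.01
= 0.5

0.5 drops


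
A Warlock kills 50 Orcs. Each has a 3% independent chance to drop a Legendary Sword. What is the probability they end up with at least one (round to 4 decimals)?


P(at least one) = 1 - P(none) = 1 - (1-p)^n
p = 3/100 = 0.03
1 - p = 0.97
(1 - p)^50 = 0.97^50 = 0.218065
P(at least one) = 1 - 0.218065 = 0.7819

0.7819


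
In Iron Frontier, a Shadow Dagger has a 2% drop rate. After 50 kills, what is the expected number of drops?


Expected drops = kills * (drop_rate / 100)
= 50 * (2 / 100)
= 50 * 0.02
= 1.0

1.0 drops


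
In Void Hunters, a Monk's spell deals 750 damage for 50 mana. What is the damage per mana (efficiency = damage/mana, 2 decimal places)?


Efficiency = damage / mana
= 750 / 50
= 15.00

15.00 dmg/mana


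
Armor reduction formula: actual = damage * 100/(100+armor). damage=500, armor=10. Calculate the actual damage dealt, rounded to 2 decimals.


actual = 500 * 100 / (100 + 10)
= 500 * 100 / 110
= 50000 / 110
= 454.55

454.55 damage


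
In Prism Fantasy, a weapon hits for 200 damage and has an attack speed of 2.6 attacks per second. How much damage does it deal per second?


DPS = damage * attack_speed
= 200 * 2.6
= 520.0

520.0 DPS


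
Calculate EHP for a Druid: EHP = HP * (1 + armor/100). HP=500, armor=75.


EHP = 500 * (1 + 75/100)
= 500 * (1 + 0.75)
= 500 * 1.75
= 875.0

875.0 EHP


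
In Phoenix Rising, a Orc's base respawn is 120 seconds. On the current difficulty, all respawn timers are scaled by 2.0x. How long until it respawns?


Respawn time = base * multiplier
= 120 * 2.0
= 240.0 seconds

240.0 seconds


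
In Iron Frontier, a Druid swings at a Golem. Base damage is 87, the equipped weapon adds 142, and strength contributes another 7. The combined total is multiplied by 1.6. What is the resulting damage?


Sum base + weapon + str = 87 + 142 + 7 = 236
Multiply by 1.6:
236 * 1.6 = 377.6

377.6 damage


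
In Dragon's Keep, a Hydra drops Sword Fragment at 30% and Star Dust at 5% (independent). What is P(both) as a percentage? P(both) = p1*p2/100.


For independent events, P(both) = P(A) * P(B)
= 30% * 5%
= 150 / 100 %
= 1.5%

1.5%


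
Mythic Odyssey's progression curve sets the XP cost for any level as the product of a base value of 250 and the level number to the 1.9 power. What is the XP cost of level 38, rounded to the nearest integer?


XP = 250 * level^1.9
Substitute level = 38:
XP = 250 * 38^1.9
= 250 * 1003.6651
= 250916

250916 XP


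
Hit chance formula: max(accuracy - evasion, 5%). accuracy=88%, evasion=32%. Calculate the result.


accuracy - evasion = 88 - 32 = 56
Apply floor: max(56, 5) = 56
Hit chance = 56%

56%


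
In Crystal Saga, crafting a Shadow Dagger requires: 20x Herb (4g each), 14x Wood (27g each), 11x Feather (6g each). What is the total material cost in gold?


Cost breakdown:
  Herb: 20 * 4 = 80
  Wood: 14 * 27 = 378
  Feather: 11 * 6 = 66
Total = 80 + 378 + 66 = 524

524 gold


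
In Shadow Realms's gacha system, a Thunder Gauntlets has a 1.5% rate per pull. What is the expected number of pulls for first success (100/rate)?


Expected pulls for a geometric distribution = 1/p = 100 / rate%
= 100 / 1.5
= 66.67

66.67 pulls


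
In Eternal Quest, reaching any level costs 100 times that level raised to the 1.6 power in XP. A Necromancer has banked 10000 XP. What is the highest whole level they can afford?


XP = 100 * level^1.6, so level = (XP / 100)^(1/1.6)
= (10000 / 100)^(1/1.6)
= 100.0^0.625
= 17.7828
Floor: level = 17

level 17


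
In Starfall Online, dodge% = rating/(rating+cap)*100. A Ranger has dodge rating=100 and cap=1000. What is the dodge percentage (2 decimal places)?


dodge% = 100 / (100 + 1000) * 100
= 100 / 1100 * 100
= 0.090909 * 100
= 9.09%

9.09%


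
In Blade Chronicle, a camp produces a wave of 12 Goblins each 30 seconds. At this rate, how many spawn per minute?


Spawns per minute = count * (60 / interval)
= 12 * (60 / 30)
= 12 * 2.0
= 24.0

24.0 per minute


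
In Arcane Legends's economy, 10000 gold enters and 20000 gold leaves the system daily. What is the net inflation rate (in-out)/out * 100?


Net gold = 10000 - 20000 = -10000
Inflation rate = net / sunk * 100 = -10000 / 20000 * 100
= -0.5 * 100
= -50.00%

-50.00%


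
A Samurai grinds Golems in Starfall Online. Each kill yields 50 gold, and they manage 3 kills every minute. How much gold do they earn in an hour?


Gold per minute = 50 * 3 = 150
Gold per hour = 150 * 60 = 9000

9000 gold/hour


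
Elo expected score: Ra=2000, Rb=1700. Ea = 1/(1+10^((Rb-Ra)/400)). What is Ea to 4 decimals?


Elo expected score: Ea = 1/(1 + 10^((Rb-Ra)/400))
Rb - Ra = 1700 - 2000 = -300
(Rb-Ra)/400 = -300/400 = -0.75
10^-0.75 = 0.177828
Ea = 1/(1 + 0.177828) = 1/1.177828 = 0.8490

0.8490


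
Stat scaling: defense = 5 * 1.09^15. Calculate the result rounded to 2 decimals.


value = base * growth^level
= 5 * 1.09^15
= 5 * 3.642482
= 18.21

18.21 defense


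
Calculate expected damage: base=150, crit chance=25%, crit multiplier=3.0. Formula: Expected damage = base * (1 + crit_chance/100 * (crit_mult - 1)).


E[dmg] = base * (1 + crit_chance * (crit_mult - 1))
cc as decimal = 25/100 = 0.25
cm - 1 = 3.0 - 1 = 2.0
Bonus factor = 0.25 * 2.0 = 0.5
Total multiplier = 1 + 0.5 = 1.5
Expected damage = 150 * 1.5 = 225.00

225.00 damage


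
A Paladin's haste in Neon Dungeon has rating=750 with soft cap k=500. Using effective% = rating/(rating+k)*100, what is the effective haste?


effective% = rating / (rating + k) * 100
= 750 / (750 + 500) * 100
= 750 / 1250 * 100
= 0.6 * 100
= 60.00%

60.00%


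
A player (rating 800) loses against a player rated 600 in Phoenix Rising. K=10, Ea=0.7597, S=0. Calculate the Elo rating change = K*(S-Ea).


Elo update: delta = K * (S - Ea), where S = 0 (loses)
S - Ea = 0 - 0.7597 = -0.7597
Rating change = 10 * -0.7597
= -7.60

-7.60 rating points


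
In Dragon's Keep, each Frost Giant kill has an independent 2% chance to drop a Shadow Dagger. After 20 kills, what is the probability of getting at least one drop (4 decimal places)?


P(at least one) = 1 - P(none) = 1 - (1-p)^n
p = 2/100 = 0.02
1 - p = 0.98
(1 - p)^20 = 0.98^20 = 0.667608
P(at least one) = 1 - 0.667608 = 0.3324

0.3324


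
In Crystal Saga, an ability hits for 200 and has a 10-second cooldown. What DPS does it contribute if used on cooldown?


DPS = damage / cooldown
= 200 / 10
= 20.00

20.00 DPS


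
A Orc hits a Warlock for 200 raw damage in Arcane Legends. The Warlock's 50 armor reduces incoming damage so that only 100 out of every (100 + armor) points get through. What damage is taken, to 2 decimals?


actual = 200 * 100 / (100 + 50)
= 200 * 100 / 150
= 20000 / 150
= 133.33

133.33 damage


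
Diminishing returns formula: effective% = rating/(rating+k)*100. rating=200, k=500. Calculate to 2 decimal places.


effective% = rating / (rating + k) * 100
= 200 / (200 + 500) * 100
= 200 / 700 * 100
= 0.285714 * 100
= 28.57%

28.57%


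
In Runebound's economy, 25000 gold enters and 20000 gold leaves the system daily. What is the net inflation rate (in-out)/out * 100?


Net gold = 25000 - 20000 = 5000
Inflation rate = net / sunk * 100 = 5000 / 20000 * 100
= 0.25 * 100
= 25.00%

25.00%


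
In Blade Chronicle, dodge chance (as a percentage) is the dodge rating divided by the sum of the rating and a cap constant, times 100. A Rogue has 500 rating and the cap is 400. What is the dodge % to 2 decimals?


dodge% = 500 / (500 + 400) * 100
= 500 / 900 * 100
= 0.555556 * 100
= 55.56%

55.56%


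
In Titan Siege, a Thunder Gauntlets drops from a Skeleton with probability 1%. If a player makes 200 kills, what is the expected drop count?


Expected drops = kills * (drop_rate / 100)
= 200 * (1 / 100)
= 200 * 0.01
= 2.0

2.0 drops


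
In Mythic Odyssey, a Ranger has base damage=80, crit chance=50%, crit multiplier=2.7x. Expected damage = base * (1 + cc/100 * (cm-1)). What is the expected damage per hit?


E[dmg] = base * (1 + crit_chance * (crit_mult - 1))
cc as decimal = 50/100 = 0.5
cm - 1 = 2.7 - 1 = 1.7
Bonus factor = 0.5 * 1.7 = 0.85
Total multiplier = 1 + 0.85 = 1.85
Expected damage = 80 * 1.85 = 148.00

148.00 damage


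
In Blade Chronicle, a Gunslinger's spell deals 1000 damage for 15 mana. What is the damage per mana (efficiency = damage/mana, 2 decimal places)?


Efficiency = damage / mana
= 1000 / 15
= 66.67

66.67 dmg/mana


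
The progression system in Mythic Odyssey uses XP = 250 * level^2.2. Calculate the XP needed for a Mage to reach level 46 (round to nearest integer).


XP = 250 * level^2.2
Substitute level = 46:
XP = 250 * 46^2.2
= 250 * 4550.585
= 1137646

1137646 XP


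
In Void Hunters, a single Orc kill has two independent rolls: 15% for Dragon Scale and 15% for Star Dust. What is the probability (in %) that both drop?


For independent events, P(both) = P(A) * P(B)
= 15% * 15%
= 225 / 100 %
= 2.25%

2.25%


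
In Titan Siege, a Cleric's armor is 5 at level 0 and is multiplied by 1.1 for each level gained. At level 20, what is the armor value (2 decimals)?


value = base * growth^level
= 5 * 1.1^20
= 5 * 6.7275
= 33.64

33.64 armor


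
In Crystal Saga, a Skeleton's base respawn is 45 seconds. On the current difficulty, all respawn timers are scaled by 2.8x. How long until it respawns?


Respawn time = base * multiplier
= 45 * 2.8
= 126.0 seconds

126.0 seconds


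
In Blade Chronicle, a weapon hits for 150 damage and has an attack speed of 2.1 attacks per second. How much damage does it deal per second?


DPS = damage * attack_speed
= 150 * 2.1
= 315.0

315.0 DPS


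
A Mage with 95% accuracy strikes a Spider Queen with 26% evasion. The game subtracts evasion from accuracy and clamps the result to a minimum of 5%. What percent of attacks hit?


accuracy - evasion = 95 - 26 = 69
Apply floor: max(69, 5) = 69
Hit chance = 69%

69%


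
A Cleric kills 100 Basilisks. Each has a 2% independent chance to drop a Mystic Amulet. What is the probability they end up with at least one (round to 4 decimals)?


P(at least one) = 1 - P(none) = 1 - (1-p)^n
p = 2/100 = 0.02
1 - p = 0.98
(1 - p)^100 = 0.98^100 = 0.132620
P(at least one) = 1 - 0.132620 = 0.8674

0.8674


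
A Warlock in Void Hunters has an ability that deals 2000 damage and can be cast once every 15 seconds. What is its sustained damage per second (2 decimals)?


DPS = damage / cooldown
= 2000 / 15
= 133.33

133.33 DPS


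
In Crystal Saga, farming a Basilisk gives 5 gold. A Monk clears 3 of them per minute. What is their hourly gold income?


Gold per minute = 5 * 3 = 15
Gold per hour = 15 * 60 = 900

900 gold/hour


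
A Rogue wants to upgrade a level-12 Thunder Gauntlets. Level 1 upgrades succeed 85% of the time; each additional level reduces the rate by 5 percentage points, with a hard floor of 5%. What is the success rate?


raw_rate = 85 - 5 * (12 - 1)
= 85 - 5 * 11
= 85 - 55
= 30
Apply floor: max(30, 5) = 30%

30%


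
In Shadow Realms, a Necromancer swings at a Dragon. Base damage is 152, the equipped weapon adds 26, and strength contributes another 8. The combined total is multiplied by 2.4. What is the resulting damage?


Sum base + weapon + str = 152 + 26 + 8 = 186
Multiply by 2.4:
186 * 2.4 = 446.4

446.4 damage


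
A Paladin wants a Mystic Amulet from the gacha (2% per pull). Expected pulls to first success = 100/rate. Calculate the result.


Expected pulls for a geometric distribution = 1/p = 100 / rate%
= 100 / 2
= 50.0

50.0 pulls


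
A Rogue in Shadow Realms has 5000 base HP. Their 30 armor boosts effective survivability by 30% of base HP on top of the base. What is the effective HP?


EHP = 5000 * (1 + 30/100)
= 5000 * (1 + 0.3)
= 5000 * 1.3
= 6500.0

6500.0 EHP


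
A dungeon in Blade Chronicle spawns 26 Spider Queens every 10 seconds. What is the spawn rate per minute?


Spawns per minute = count * (60 / interval)
= 26 * (60 / 10)
= 26 * 6.0
= 156.0

156.0 per minute


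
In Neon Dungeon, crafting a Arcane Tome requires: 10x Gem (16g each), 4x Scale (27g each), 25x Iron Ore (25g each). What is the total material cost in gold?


Cost breakdown:
  Gem: 10 * 16 = 160
  Scale: 4 * 27 = 108
  Iron Ore: 25 * 25 = 625
Total = 160 + 108 + 625 = 893

893 gold


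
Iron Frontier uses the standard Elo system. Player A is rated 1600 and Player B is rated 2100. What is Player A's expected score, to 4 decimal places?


Elo expected score: Ea = 1/(1 + 10^((Rb-Ra)/400))
Rb - Ra = 2100 - 1600 = 500
(Rb-Ra)/400 = 500/400 = 1.25
10^1.25 = 17.782794
Ea = 1/(1 + 17.782794) = 1/18.782794 = 0.0532

0.0532


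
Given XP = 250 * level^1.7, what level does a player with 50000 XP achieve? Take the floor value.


XP = 250 * level^1.7, so level = (XP / 250)^(1/1.7)
= (50000 / 250)^(1/1.7)
= 200.0^0.5882
= 22.5708
Floor: level = 22

level 22


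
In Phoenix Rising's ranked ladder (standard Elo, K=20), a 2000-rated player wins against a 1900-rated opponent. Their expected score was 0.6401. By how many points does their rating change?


Elo update: delta = K * (S - Ea), where S = 1 (wins)
S - Ea = 1 - 0.6401 = 0.3599
Rating change = 20 * 0.3599
= 7.20

7.20 rating points


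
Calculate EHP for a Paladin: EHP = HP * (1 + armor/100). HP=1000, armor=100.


EHP = 1000 * (1 + 100/100)
= 1000 * (1 + 1.0)
= 1000 * 2.0
= 2000.0

2000.0 EHP


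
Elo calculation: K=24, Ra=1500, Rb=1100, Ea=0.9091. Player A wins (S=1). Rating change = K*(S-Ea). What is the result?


Elo update: delta = K * (S - Ea), where S = 1 (wins)
S - Ea = 1 - 0.9091 = 0.0909
Rating change = 24 * 0.0909
= 2.18

2.18 rating points


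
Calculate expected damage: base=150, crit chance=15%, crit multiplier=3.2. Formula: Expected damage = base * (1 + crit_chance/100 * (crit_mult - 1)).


E[dmg] = base * (1 + crit_chance * (crit_mult - 1))
cc as decimal = 15/100 = 0.15
cm - 1 = 3.2 - 1 = 2.2
Bonus factor = 0.15 * 2.2 = 0.33
Total multiplier = 1 + 0.33 = 1.33
Expected damage = 150 * 1.33 = 199.50

199.50 damage


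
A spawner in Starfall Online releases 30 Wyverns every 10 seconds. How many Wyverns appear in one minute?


Spawns per minute = count * (60 / interval)
= 30 * (60 / 10)
= 30 * 6.0
= 180.0

180.0 per minute


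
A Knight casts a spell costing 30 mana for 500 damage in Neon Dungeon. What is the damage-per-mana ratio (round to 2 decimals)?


Efficiency = damage / mana
= 500 / 30
= 16.67

16.67 dmg/mana


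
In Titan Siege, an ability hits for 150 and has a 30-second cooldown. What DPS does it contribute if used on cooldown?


DPS = damage / cooldown
= 150 / 30
= 5.00

5.00 DPS


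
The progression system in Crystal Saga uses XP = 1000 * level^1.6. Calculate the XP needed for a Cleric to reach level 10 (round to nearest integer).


XP = 1000 * level^1.6
Substitute level = 10:
XP = 1000 * 10^1.6
= 1000 * 39.8107
= 39811

39811 XP


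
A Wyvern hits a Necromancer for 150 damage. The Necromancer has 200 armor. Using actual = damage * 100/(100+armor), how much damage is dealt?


actual = 150 * 100 / (100 + 200)
= 150 * 100 / 300
= 15000 / 300
= 50.00

50.00 damage


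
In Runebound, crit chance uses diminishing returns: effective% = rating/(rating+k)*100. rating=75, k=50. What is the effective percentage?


effective% = rating / (rating + k) * 100
= 75 / (75 + 50) * 100
= 75 / 125 * 100
= 0.6 * 100
= 60.00%

60.00%


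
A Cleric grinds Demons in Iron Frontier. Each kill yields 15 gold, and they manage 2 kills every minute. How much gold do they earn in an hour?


Gold per minute = 15 * 2 = 30
Gold per hour = 30 * 60 = 1800

1800 gold/hour


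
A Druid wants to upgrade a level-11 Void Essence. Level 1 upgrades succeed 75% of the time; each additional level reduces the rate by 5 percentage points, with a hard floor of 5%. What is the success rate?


raw_rate = 75 - 5 * (11 - 1)
= 75 - 5 * 10
= 75 - 50
= 25
Apply floor: max(25, 5) = 25%

25%


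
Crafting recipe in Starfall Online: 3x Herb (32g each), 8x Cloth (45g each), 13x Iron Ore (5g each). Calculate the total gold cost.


Cost breakdown:
  Herb: 3 * 32 = 96
  Cloth: 8 * 45 = 360
  Iron Ore: 13 * 5 = 65
Total = 96 + 360 + 65 = 521

521 gold


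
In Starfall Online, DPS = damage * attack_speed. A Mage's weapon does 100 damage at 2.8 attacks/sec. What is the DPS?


DPS = damage * attack_speed
= 100 * 2.8
= 280.0

280.0 DPS


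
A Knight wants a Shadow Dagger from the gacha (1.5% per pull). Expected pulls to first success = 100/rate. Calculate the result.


Expected pulls for a geometric distribution = 1/p = 100 / rate%
= 100 / 1.5
= 66.67

66.67 pulls


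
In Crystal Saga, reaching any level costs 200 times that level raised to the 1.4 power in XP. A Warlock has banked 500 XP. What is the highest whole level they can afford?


XP = 200 * level^1.4, so level = (XP / 200)^(1/1.4)
= (500 / 200)^(1/1.4)
= 2.5^0.7143
= 1.9242
Floor: level = 1

level 1


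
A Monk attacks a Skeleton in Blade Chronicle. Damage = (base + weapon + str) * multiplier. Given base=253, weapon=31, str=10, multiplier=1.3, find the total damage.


Sum base + weapon + str = 253 + 31 + 10 = 294
Multiply by 1.3:
294 * 1.3 = 382.2

382.2 damage


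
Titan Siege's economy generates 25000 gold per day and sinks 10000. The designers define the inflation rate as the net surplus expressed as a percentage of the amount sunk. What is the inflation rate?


Net gold = 25000 - 10000 = 15000
Inflation rate = net / sunk * 100 = 15000 / 10000 * 100
= 1.5 * 100
= 150.00%

150.00%


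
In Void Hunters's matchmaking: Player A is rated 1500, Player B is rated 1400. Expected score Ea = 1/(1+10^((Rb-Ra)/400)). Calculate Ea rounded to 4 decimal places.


Elo expected score: Ea = 1/(1 + 10^((Rb-Ra)/400))
Rb - Ra = 1400 - 1500 = -100
(Rb-Ra)/400 = -100/400 = -0.25
10^-0.25 = 0.562341
Ea = 1/(1 + 0.562341) = 1/1.562341 = 0.6401

0.6401


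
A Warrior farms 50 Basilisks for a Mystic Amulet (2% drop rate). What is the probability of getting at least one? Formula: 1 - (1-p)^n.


P(at least one) = 1 - P(none) = 1 - (1-p)^n
p = 2/100 = 0.02
1 - p = 0.98
(1 - p)^50 = 0.98^50 = 0.364170
P(at least one) = 1 - 0.364170 = 0.6358

0.6358


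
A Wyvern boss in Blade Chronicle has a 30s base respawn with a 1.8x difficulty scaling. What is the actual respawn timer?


Respawn time = base * multiplier
= 30 * 1.8
= 54.0 seconds

54.0 seconds


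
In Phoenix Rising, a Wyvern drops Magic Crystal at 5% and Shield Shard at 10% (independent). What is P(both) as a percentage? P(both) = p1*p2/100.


For independent events, P(both) = P(A) * P(B)
= 5% * 10%
= 50 / 100 %
= 0.5%

0.5%


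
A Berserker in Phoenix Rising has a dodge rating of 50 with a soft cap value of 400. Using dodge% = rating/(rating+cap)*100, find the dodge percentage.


dodge% = 50 / (50 + 400) * 100
= 50 / 450 * 100
= 0.111111 * 100
= 11.11%

11.11%


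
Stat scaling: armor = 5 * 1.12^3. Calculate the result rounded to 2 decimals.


value = base * growth^level
= 5 * 1.12^3
= 5 * 1.404928
= 7.02

7.02 armor


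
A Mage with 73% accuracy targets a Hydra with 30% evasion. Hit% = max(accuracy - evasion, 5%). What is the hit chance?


accuracy - evasion = 73 - 30 = 43
Apply floor: max(43, 5) = 43
Hit chance = 43%

43%


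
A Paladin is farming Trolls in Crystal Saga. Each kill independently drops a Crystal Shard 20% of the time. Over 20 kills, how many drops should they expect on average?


Expected drops = kills * (drop_rate / 100)
= 20 * (20 / 100)
= 20 * 0.2
= 4.0

4.0 drops


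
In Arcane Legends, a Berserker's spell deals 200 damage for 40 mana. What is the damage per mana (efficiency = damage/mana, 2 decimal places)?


Efficiency = damage / mana
= 200 / 40
= 5.00

5.00 dmg/mana


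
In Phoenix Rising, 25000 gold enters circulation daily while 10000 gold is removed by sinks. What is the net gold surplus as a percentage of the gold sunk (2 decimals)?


Net gold = 25000 - 10000 = 15000
Inflation rate = net / sunk * 100 = 15000 / 10000 * 100
= 1.5 * 100
= 150.00%

150.00%


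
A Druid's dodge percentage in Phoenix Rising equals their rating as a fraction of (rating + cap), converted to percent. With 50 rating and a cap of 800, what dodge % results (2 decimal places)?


dodge% = 50 / (50 + 800) * 100
= 50 / 850 * 100
= 0.058824 * 100
= 5.88%

5.88%


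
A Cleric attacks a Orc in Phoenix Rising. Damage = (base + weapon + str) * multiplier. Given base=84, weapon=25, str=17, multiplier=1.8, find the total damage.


Sum base + weapon + str = 84 + 25 + 17 = 126
Multiply by 1.8:
126 * 1.8 = 226.8

226.8 damage


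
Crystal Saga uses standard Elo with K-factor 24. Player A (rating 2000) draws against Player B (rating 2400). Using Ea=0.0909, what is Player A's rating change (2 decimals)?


Elo update: delta = K * (S - Ea), where S = 0.5 (draws)
S - Ea = 0.5 - 0.0909 = 0.4091
Rating change = 24 * 0.4091
= 9.82

9.82 rating points


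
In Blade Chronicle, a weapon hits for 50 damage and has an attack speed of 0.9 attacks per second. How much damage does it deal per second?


DPS = damage * attack_speed
= 50 * 0.9
= 45.0

45.0 DPS


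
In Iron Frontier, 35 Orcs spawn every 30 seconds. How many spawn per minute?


Spawns per minute = count * (60 / interval)
= 35 * (60 / 30)
= 35 * 2.0
= 70.0

70.0 per minute


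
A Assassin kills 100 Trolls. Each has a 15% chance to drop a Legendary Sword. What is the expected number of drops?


Expected drops = kills * (drop_rate / 100)
= 100 * (15 / 100)
= 100 * 0.15
= 15.0

15.0 drops


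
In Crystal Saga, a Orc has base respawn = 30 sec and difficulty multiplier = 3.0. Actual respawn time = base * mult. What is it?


Respawn time = base * multiplier
= 30 * 3.0
= 90.0 seconds

90.0 seconds


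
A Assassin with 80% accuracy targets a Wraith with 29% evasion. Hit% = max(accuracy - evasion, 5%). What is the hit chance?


accuracy - evasion = 80 - 29 = 51
Apply floor: max(51, 5) = 51
Hit chance = 51%

51%


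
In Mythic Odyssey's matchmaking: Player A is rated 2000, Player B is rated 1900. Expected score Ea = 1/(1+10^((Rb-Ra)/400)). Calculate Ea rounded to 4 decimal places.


Elo expected score: Ea = 1/(1 + 10^((Rb-Ra)/400))
Rb - Ra = 1900 - 2000 = -100
(Rb-Ra)/400 = -100/400 = -0.25
10^-0.25 = 0.562341
Ea = 1/(1 + 0.562341) = 1/1.562341 = 0.6401

0.6401


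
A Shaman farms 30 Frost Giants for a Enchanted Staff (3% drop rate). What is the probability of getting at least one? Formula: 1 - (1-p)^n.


P(at least one) = 1 - P(none) = 1 - (1-p)^n
p = 3/100 = 0.03
1 - p = 0.97
(1 - p)^30 = 0.97^30 = 0.401007
P(at least one) = 1 - 0.401007 = 0.5990

0.5990
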